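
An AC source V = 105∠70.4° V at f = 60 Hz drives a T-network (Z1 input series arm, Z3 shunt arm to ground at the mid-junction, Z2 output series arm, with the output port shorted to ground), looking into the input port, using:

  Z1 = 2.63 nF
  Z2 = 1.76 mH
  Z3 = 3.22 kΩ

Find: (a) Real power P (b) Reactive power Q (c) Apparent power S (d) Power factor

Step 1 — Angular frequency: ω = 2π·f = 2π·60 = 377 rad/s.
Step 2 — Component impedances:
  Z1: Z = 1/(jωC) = -j/(ω·C) = 0 - j1.009e+06 Ω
  Z2: Z = jωL = j·377·0.00176 = 0 + j0.6635 Ω
  Z3: Z = R = 3220 Ω
Step 3 — With the output port shorted to ground, the output series arm Z2 runs from the junction to ground; the shunt arm Z3 also runs from the junction to ground. They appear in parallel: Z3 || Z2 = 0.0001367 + j0.6635 Ω.
Step 4 — Series with input arm Z1: Z_in = Z1 + (Z3 || Z2) = 0 - j1.009e+06 Ω = 1.009e+06∠-90.0° Ω.
Step 5 — Source phasor: V = 105∠70.4° V = 35.22 + j98.92 V.
Step 6 — Current: I = V / Z = -9.807e-05 + j3.492e-05 A = 0.0001041∠160.4° A.
Step 7 — Complex power: S = V·I* = 0 - j0.01093 VA.
Step 8 — Real power: P = Re(S) = 0 W.
Step 9 — Reactive power: Q = Im(S) = -0.01093 VAR.
Step 10 — Apparent power: |S| = 0.01093 VA.
Step 11 — Power factor: PF = P/|S| = 0 (leading).

(a) P = 0 W  (b) Q = -0.01093 VAR  (c) S = 0.01093 VA  (d) PF = 0 (leading)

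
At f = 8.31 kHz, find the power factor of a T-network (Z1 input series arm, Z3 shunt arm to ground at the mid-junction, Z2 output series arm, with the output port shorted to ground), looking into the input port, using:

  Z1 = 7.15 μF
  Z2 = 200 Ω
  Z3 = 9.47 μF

Step 1 — Angular frequency: ω = 2π·f = 2π·8310 = 5.221e+04 rad/s.
Step 2 — Component impedances:
  Z1: Z = 1/(jωC) = -j/(ω·C) = 0 - j2.679 Ω
  Z2: Z = R = 200 Ω
  Z3: Z = 1/(jωC) = -j/(ω·C) = 0 - j2.022 Ω
Step 3 — With the output port shorted to ground, the output series arm Z2 runs from the junction to ground; the shunt arm Z3 also runs from the junction to ground. They appear in parallel: Z3 || Z2 = 0.02045 - j2.022 Ω.
Step 4 — Series with input arm Z1: Z_in = Z1 + (Z3 || Z2) = 0.02045 - j4.701 Ω = 4.701∠-89.8° Ω.
Step 5 — Power factor: PF = cos(φ) = Re(Z)/|Z| = 0.02045/4.701 = 0.00435.
Step 6 — Type: Im(Z) = -4.701 ⇒ leading (phase φ = -89.8°).

PF = 0.00435 (leading, φ = -89.8°)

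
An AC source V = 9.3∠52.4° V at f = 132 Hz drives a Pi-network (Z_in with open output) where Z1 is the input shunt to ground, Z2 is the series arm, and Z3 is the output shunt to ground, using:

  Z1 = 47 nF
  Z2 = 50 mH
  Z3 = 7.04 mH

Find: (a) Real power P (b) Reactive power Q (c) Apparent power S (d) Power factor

Step 1 — Angular frequency: ω = 2π·f = 2π·132 = 829.4 rad/s.
Step 2 — Component impedances:
  Z1: Z = 1/(jωC) = -j/(ω·C) = 0 - j2.565e+04 Ω
  Z2: Z = jωL = j·829.4·0.05 = 0 + j41.47 Ω
  Z3: Z = jωL = j·829.4·0.00704 = 0 + j5.839 Ω
Step 3 — With open output, the series arm Z2 and the output shunt Z3 appear in series to ground: Z2 + Z3 = 0 + j47.31 Ω.
Step 4 — Parallel with input shunt Z1: Z_in = Z1 || (Z2 + Z3) = 0 + j47.4 Ω = 47.4∠90.0° Ω.
Step 5 — Source phasor: V = 9.3∠52.4° V = 5.674 + j7.368 V.
Step 6 — Current: I = V / Z = 0.1555 - j0.1197 A = 0.1962∠-37.6° A.
Step 7 — Complex power: S = V·I* = 0 + j1.825 VA.
Step 8 — Real power: P = Re(S) = 0 W.
Step 9 — Reactive power: Q = Im(S) = 1.825 VAR.
Step 10 — Apparent power: |S| = 1.825 VA.
Step 11 — Power factor: PF = P/|S| = 0 (lagging).

(a) P = 0 W  (b) Q = 1.825 VAR  (c) S = 1.825 VA  (d) PF = 0 (lagging)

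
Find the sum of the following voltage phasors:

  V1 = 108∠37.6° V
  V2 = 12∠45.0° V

Step 1 — Convert each phasor to rectangular form:
  V1 = 108·(cos(37.6°) + j·sin(37.6°)) = 85.57 + j65.9 V
  V2 = 12·(cos(45.0°) + j·sin(45.0°)) = 8.485 + j8.485 V
Step 2 — Sum components: V_total = 94.05 + j74.38 V.
Step 3 — Convert to polar: |V_total| = 119.9 V, ∠V_total = 38.3°.

V_total = 119.9∠38.3° V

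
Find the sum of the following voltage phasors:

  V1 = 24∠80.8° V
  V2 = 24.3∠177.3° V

Step 1 — Convert each phasor to rectangular form:
  V1 = 24·(cos(80.8°) + j·sin(80.8°)) = 3.837 + j23.69 V
  V2 = 24.3·(cos(177.3°) + j·sin(177.3°)) = -24.27 + j1.145 V
Step 2 — Sum components: V_total = -20.44 + j24.84 V.
Step 3 — Convert to polar: |V_total| = 32.16 V, ∠V_total = 129.4°.

V_total = 32.16∠129.4° V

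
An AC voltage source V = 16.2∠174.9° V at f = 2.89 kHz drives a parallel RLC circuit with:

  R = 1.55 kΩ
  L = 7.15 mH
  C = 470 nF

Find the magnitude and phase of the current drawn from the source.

Step 1 — Angular frequency: ω = 2π·f = 2π·2890 = 1.816e+04 rad/s.
Step 2 — Component impedances:
  R: Z = R = 1550 Ω
  L: Z = jωL = j·1.816e+04·0.00715 = 0 + j129.8 Ω
  C: Z = 1/(jωC) = -j/(ω·C) = 0 - j117.2 Ω
Step 3 — Parallel combination: 1/Z_total = 1/R + 1/L + 1/C; Z_total = 581.8 - j750.5 Ω = 949.7∠-52.2° Ω.
Step 4 — Source phasor: V = 16.2∠174.9° V = -16.14 + j1.44 V.
Step 5 — Ohm's law: I = V / Z_total = (-16.14 + j1.44) / (581.8 - j750.5) = -0.01161 - j0.0125 A.
Step 6 — Convert to polar: |I| = 0.01706 A, ∠I = -132.9°.

I = 0.01706∠-132.9° A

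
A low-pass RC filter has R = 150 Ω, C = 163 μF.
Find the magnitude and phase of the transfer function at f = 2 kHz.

Step 1 — Angular frequency: ω = 2π·2000 = 1.257e+04 rad/s.
Step 2 — Transfer function: H(jω) = 1/(1 + jωRC).
Step 3 — Denominator: 1 + jωRC = 1 + j·1.257e+04·150·0.000163 = 1 + j307.2.
Step 4 — H = 1.059e-05 - j0.003255.
Step 5 — Magnitude: |H| = 0.003255 (-49.7 dB); phase: φ = -89.8°.

|H| = 0.003255 (-49.7 dB), φ = -89.8°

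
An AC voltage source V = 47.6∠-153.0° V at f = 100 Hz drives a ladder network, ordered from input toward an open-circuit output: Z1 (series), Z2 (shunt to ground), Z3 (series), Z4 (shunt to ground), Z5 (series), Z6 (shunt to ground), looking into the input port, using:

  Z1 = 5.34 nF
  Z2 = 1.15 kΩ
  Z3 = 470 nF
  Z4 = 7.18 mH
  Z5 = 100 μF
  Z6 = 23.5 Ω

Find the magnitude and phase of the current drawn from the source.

Step 1 — Angular frequency: ω = 2π·f = 2π·100 = 628.3 rad/s.
Step 2 — Component impedances:
  Z1: Z = 1/(jωC) = -j/(ω·C) = 0 - j2.98e+05 Ω
  Z2: Z = R = 1150 Ω
  Z3: Z = 1/(jωC) = -j/(ω·C) = 0 - j3386 Ω
  Z4: Z = jωL = j·628.3·0.00718 = 0 + j4.511 Ω
  Z5: Z = 1/(jωC) = -j/(ω·C) = 0 - j15.92 Ω
  Z6: Z = R = 23.5 Ω
Step 3 — Ladder network (open output): work backward from the far end, alternating series and parallel combinations. Z_in = 1031 - j2.984e+05 Ω = 2.984e+05∠-89.8° Ω.
Step 4 — Source phasor: V = 47.6∠-153.0° V = -42.41 - j21.61 V.
Step 5 — Ohm's law: I = V / Z_total = (-42.41 - j21.61) / (1031 - j2.984e+05) = 7.193e-05 - j0.0001424 A.
Step 6 — Convert to polar: |I| = 0.0001595 A, ∠I = -63.2°.

I = 0.0001595∠-63.2° A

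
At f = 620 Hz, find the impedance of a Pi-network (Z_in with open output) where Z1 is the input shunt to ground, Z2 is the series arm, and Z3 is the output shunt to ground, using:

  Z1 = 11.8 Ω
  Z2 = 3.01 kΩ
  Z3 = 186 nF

Step 1 — Angular frequency: ω = 2π·f = 2π·620 = 3896 rad/s.
Step 2 — Component impedances:
  Z1: Z = R = 11.8 Ω
  Z2: Z = R = 3010 Ω
  Z3: Z = 1/(jωC) = -j/(ω·C) = 0 - j1380 Ω
Step 3 — With open output, the series arm Z2 and the output shunt Z3 appear in series to ground: Z2 + Z3 = 3010 - j1380 Ω.
Step 4 — Parallel with input shunt Z1: Z_in = Z1 || (Z2 + Z3) = 11.76 - j0.01741 Ω = 11.76∠-0.1° Ω.

Z = 11.76 - j0.01741 Ω = 11.76∠-0.1° Ω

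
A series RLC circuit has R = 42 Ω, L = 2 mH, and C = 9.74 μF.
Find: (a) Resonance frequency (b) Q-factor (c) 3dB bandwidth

Step 1 — Resonance: ω₀ = 1/√(LC) = 1/√(0.002·9.74e-06) = 7165 rad/s.
Step 2 — f₀ = ω₀/(2π) = 1140 Hz.
Step 3 — Series Q: Q = ω₀L/R = 7165·0.002/42 = 0.3412.
Step 4 — Bandwidth: Δω = ω₀/Q = 2.1e+04 rad/s; BW = Δω/(2π) = 3342 Hz.

(a) f₀ = 1140 Hz  (b) Q = 0.3412  (c) BW = 3342 Hz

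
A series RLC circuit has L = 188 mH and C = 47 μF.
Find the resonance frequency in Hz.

Step 1 — Resonance condition Im(Z)=0 gives ω₀ = 1/√(LC).
Step 2 — ω₀ = 1/√(0.188·4.7e-05) = 336.4 rad/s.
Step 3 — f₀ = ω₀/(2π) = 53.54 Hz.

f₀ = 53.54 Hz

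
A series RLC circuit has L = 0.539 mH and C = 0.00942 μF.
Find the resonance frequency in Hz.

Step 1 — Resonance condition Im(Z)=0 gives ω₀ = 1/√(LC).
Step 2 — ω₀ = 1/√(0.000539·9.42e-09) = 4.438e+05 rad/s.
Step 3 — f₀ = ω₀/(2π) = 7.063e+04 Hz.

f₀ = 7.063e+04 Hz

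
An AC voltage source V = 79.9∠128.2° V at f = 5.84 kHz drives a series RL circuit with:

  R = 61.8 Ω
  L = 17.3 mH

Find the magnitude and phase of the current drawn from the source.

Step 1 — Angular frequency: ω = 2π·f = 2π·5840 = 3.669e+04 rad/s.
Step 2 — Component impedances:
  R: Z = R = 61.8 Ω
  L: Z = jωL = j·3.669e+04·0.0173 = 0 + j634.8 Ω
Step 3 — Series combination: Z_total = R + L = 61.8 + j634.8 Ω = 637.8∠84.4° Ω.
Step 4 — Source phasor: V = 79.9∠128.2° V = -49.41 + j62.79 V.
Step 5 — Ohm's law: I = V / Z_total = (-49.41 + j62.79) / (61.8 + j634.8) = 0.09048 + j0.08664 A.
Step 6 — Convert to polar: |I| = 0.1253 A, ∠I = 43.8°.

I = 0.1253∠43.8° A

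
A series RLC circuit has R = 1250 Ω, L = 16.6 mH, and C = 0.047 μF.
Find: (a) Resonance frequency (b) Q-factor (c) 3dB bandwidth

Step 1 — Resonance condition Im(Z)=0 gives ω₀ = 1/√(LC).
Step 2 — ω₀ = 1/√(0.0166·4.7e-08) = 3.58e+04 rad/s.
Step 3 — f₀ = ω₀/(2π) = 5698 Hz.
Step 4 — Series Q: Q = ω₀L/R = 3.58e+04·0.0166/1250 = 0.4754.
Step 5 — 3dB bandwidth: Δω = ω₀/Q = 7.53e+04 rad/s; BW = Δω/(2π) = 1.198e+04 Hz.

(a) f₀ = 5698 Hz  (b) Q = 0.4754  (c) BW = 1.198e+04 Hz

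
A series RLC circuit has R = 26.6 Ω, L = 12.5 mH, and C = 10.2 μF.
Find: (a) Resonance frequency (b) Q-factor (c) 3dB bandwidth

Step 1 — Resonance condition Im(Z)=0 gives ω₀ = 1/√(LC).
Step 2 — ω₀ = 1/√(0.0125·1.02e-05) = 2801 rad/s.
Step 3 — f₀ = ω₀/(2π) = 445.7 Hz.
Step 4 — Series Q: Q = ω₀L/R = 2801·0.0125/26.6 = 1.316.
Step 5 — 3dB bandwidth: Δω = ω₀/Q = 2128 rad/s; BW = Δω/(2π) = 338.7 Hz.

(a) f₀ = 445.7 Hz  (b) Q = 1.316  (c) BW = 338.7 Hz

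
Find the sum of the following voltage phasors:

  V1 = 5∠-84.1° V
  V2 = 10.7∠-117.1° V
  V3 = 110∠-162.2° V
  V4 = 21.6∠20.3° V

Step 1 — Convert each phasor to rectangular form:
  V1 = 5·(cos(-84.1°) + j·sin(-84.1°)) = 0.514 - j4.974 V
  V2 = 10.7·(cos(-117.1°) + j·sin(-117.1°)) = -4.874 - j9.525 V
  V3 = 110·(cos(-162.2°) + j·sin(-162.2°)) = -104.7 - j33.63 V
  V4 = 21.6·(cos(20.3°) + j·sin(20.3°)) = 20.26 + j7.494 V
Step 2 — Sum components: V_total = -88.84 - j40.63 V.
Step 3 — Convert to polar: |V_total| = 97.69 V, ∠V_total = -155.4°.

V_total = 97.69∠-155.4° V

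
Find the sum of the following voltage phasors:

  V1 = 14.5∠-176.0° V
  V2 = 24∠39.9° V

Step 1 — Convert each phasor to rectangular form:
  V1 = 14.5·(cos(-176.0°) + j·sin(-176.0°)) = -14.46 - j1.011 V
  V2 = 24·(cos(39.9°) + j·sin(39.9°)) = 18.41 + j15.39 V
Step 2 — Sum components: V_total = 3.947 + j14.38 V.
Step 3 — Convert to polar: |V_total| = 14.92 V, ∠V_total = 74.7°.

V_total = 14.92∠74.7° V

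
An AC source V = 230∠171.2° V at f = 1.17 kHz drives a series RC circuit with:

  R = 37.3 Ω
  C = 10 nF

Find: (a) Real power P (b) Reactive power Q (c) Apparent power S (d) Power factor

Step 1 — Angular frequency: ω = 2π·f = 2π·1170 = 7351 rad/s.
Step 2 — Component impedances:
  R: Z = R = 37.3 Ω
  C: Z = 1/(jωC) = -j/(ω·C) = 0 - j1.36e+04 Ω
Step 3 — Series combination: Z_total = R + C = 37.3 - j1.36e+04 Ω = 1.36e+04∠-89.8° Ω.
Step 4 — Source phasor: V = 230∠171.2° V = -227.3 + j35.19 V.
Step 5 — Current: I = V / Z = -0.002632 - j0.0167 A = 0.01691∠-99.0° A.
Step 6 — Complex power: S = V·I* = 0.01066 - j3.889 VA.
Step 7 — Real power: P = Re(S) = 0.01066 W.
Step 8 — Reactive power: Q = Im(S) = -3.889 VAR.
Step 9 — Apparent power: |S| = 3.889 VA.
Step 10 — Power factor: PF = P/|S| = 0.002742 (leading).

(a) P = 0.01066 W  (b) Q = -3.889 VAR  (c) S = 3.889 VA  (d) PF = 0.002742 (leading)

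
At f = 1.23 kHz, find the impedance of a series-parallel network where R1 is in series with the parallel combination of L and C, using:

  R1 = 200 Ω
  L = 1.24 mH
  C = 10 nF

Step 1 — Angular frequency: ω = 2π·f = 2π·1230 = 7728 rad/s.
Step 2 — Component impedances:
  R1: Z = R = 200 Ω
  L: Z = jωL = j·7728·0.00124 = 0 + j9.583 Ω
  C: Z = 1/(jωC) = -j/(ω·C) = 0 - j1.294e+04 Ω
Step 3 — Parallel branch: L || C = 1/(1/L + 1/C) = 0 + j9.59 Ω.
Step 4 — Series with R1: Z_total = R1 + (L || C) = 200 + j9.59 Ω = 200.2∠2.7° Ω.

Z = 200 + j9.59 Ω = 200.2∠2.7° Ω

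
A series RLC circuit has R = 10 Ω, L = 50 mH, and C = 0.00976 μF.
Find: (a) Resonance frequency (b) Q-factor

Step 1 — Resonance condition Im(Z)=0 gives ω₀ = 1/√(LC).
Step 2 — ω₀ = 1/√(0.05·9.76e-09) = 4.527e+04 rad/s.
Step 3 — f₀ = ω₀/(2π) = 7205 Hz.
Step 4 — Series Q: Q = ω₀L/R = 4.527e+04·0.05/10 = 226.3.

(a) f₀ = 7205 Hz  (b) Q = 226.3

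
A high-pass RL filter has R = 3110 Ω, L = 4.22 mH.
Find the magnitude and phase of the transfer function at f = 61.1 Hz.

Step 1 — Angular frequency: ω = 2π·61.1 = 383.9 rad/s.
Step 2 — Transfer function: H(jω) = jωL/(R + jωL).
Step 3 — Numerator jωL = j·1.62; denominator R + jωL = 3110 + j1.62.
Step 4 — H = 2.714e-07 + j0.0005209.
Step 5 — Magnitude: |H| = 0.0005209 (-65.7 dB); phase: φ = 90.0°.

|H| = 0.0005209 (-65.7 dB), φ = 90.0°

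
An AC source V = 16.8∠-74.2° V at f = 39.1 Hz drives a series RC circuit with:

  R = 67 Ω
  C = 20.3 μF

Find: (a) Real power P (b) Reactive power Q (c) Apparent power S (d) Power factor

Step 1 — Angular frequency: ω = 2π·f = 2π·39.1 = 245.7 rad/s.
Step 2 — Component impedances:
  R: Z = R = 67 Ω
  C: Z = 1/(jωC) = -j/(ω·C) = 0 - j200.5 Ω
Step 3 — Series combination: Z_total = R + C = 67 - j200.5 Ω = 211.4∠-71.5° Ω.
Step 4 — Source phasor: V = 16.8∠-74.2° V = 4.574 - j16.17 V.
Step 5 — Current: I = V / Z = 0.07938 - j0.003711 A = 0.07947∠-2.7° A.
Step 6 — Complex power: S = V·I* = 0.4231 - j1.266 VA.
Step 7 — Real power: P = Re(S) = 0.4231 W.
Step 8 — Reactive power: Q = Im(S) = -1.266 VAR.
Step 9 — Apparent power: |S| = 1.335 VA.
Step 10 — Power factor: PF = P/|S| = 0.3169 (leading).

(a) P = 0.4231 W  (b) Q = -1.266 VAR  (c) S = 1.335 VA  (d) PF = 0.3169 (leading)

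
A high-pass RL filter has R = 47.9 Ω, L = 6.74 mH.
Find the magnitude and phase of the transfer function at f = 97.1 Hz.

Step 1 — Angular frequency: ω = 2π·97.1 = 610.1 rad/s.
Step 2 — Transfer function: H(jω) = jωL/(R + jωL).
Step 3 — Numerator jωL = j·4.112; denominator R + jωL = 47.9 + j4.112.
Step 4 — H = 0.007316 + j0.08522.
Step 5 — Magnitude: |H| = 0.08553 (-21.4 dB); phase: φ = 85.1°.

|H| = 0.08553 (-21.4 dB), φ = 85.1°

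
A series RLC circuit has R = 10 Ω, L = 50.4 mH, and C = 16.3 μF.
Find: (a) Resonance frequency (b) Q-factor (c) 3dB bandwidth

Step 1 — Resonance condition Im(Z)=0 gives ω₀ = 1/√(LC).
Step 2 — ω₀ = 1/√(0.0504·1.63e-05) = 1103 rad/s.
Step 3 — f₀ = ω₀/(2π) = 175.6 Hz.
Step 4 — Series Q: Q = ω₀L/R = 1103·0.0504/10 = 5.561.
Step 5 — 3dB bandwidth: Δω = ω₀/Q = 198.4 rad/s; BW = Δω/(2π) = 31.58 Hz.

(a) f₀ = 175.6 Hz  (b) Q = 5.561  (c) BW = 31.58 Hz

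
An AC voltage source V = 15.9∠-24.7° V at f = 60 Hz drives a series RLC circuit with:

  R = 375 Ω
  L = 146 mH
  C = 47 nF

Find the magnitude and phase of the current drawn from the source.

Step 1 — Angular frequency: ω = 2π·f = 2π·60 = 377 rad/s.
Step 2 — Component impedances:
  R: Z = R = 375 Ω
  L: Z = jωL = j·377·0.146 = 0 + j55.04 Ω
  C: Z = 1/(jωC) = -j/(ω·C) = 0 - j5.644e+04 Ω
Step 3 — Series combination: Z_total = R + L + C = 375 - j5.638e+04 Ω = 5.638e+04∠-89.6° Ω.
Step 4 — Source phasor: V = 15.9∠-24.7° V = 14.45 - j6.644 V.
Step 5 — Ohm's law: I = V / Z_total = (14.45 - j6.644) / (375 - j5.638e+04) = 0.0001195 + j0.0002554 A.
Step 6 — Convert to polar: |I| = 0.000282 A, ∠I = 64.9°.

I = 0.000282∠64.9° A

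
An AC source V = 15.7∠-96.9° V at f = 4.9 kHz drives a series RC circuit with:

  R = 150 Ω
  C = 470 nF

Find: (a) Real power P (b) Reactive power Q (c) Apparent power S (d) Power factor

Step 1 — Angular frequency: ω = 2π·f = 2π·4900 = 3.079e+04 rad/s.
Step 2 — Component impedances:
  R: Z = R = 150 Ω
  C: Z = 1/(jωC) = -j/(ω·C) = 0 - j69.11 Ω
Step 3 — Series combination: Z_total = R + C = 150 - j69.11 Ω = 165.2∠-24.7° Ω.
Step 4 — Source phasor: V = 15.7∠-96.9° V = -1.886 - j15.59 V.
Step 5 — Current: I = V / Z = 0.02912 - j0.09049 A = 0.09506∠-72.2° A.
Step 6 — Complex power: S = V·I* = 1.356 - j0.6245 VA.
Step 7 — Real power: P = Re(S) = 1.356 W.
Step 8 — Reactive power: Q = Im(S) = -0.6245 VAR.
Step 9 — Apparent power: |S| = 1.492 VA.
Step 10 — Power factor: PF = P/|S| = 0.9082 (leading).

(a) P = 1.356 W  (b) Q = -0.6245 VAR  (c) S = 1.492 VA  (d) PF = 0.9082 (leading)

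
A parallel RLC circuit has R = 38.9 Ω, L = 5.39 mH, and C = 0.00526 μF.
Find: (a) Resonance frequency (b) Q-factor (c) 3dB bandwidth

Step 1 — Resonance: ω₀ = 1/√(LC) = 1/√(0.00539·5.26e-09) = 1.878e+05 rad/s.
Step 2 — f₀ = ω₀/(2π) = 2.989e+04 Hz.
Step 3 — Parallel Q: Q = R/(ω₀L) = 38.9/(1.878e+05·0.00539) = 0.03843.
Step 4 — Bandwidth: Δω = ω₀/Q = 4.887e+06 rad/s; BW = Δω/(2π) = 7.778e+05 Hz.

(a) f₀ = 2.989e+04 Hz  (b) Q = 0.03843  (c) BW = 7.778e+05 Hz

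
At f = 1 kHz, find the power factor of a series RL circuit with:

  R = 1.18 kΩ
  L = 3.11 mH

Step 1 — Angular frequency: ω = 2π·f = 2π·1000 = 6283 rad/s.
Step 2 — Component impedances:
  R: Z = R = 1180 Ω
  L: Z = jωL = j·6283·0.00311 = 0 + j19.54 Ω
Step 3 — Series combination: Z_total = R + L = 1180 + j19.54 Ω = 1180∠0.9° Ω.
Step 4 — Power factor: PF = cos(φ) = Re(Z)/|Z| = 1180/1180.16 = 0.9999.
Step 5 — Type: Im(Z) = 19.54 ⇒ lagging (phase φ = 0.9°).

PF = 0.9999 (lagging, φ = 0.9°)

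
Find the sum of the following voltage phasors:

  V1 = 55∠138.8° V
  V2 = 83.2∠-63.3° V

Step 1 — Convert each phasor to rectangular form:
  V1 = 55·(cos(138.8°) + j·sin(138.8°)) = -41.38 + j36.23 V
  V2 = 83.2·(cos(-63.3°) + j·sin(-63.3°)) = 37.38 - j74.33 V
Step 2 — Sum components: V_total = -3.999 - j38.1 V.
Step 3 — Convert to polar: |V_total| = 38.31 V, ∠V_total = -96.0°.

V_total = 38.31∠-96.0° V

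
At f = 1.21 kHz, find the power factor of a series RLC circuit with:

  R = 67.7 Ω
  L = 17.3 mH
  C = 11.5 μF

Step 1 — Angular frequency: ω = 2π·f = 2π·1210 = 7603 rad/s.
Step 2 — Component impedances:
  R: Z = R = 67.7 Ω
  L: Z = jωL = j·7603·0.0173 = 0 + j131.5 Ω
  C: Z = 1/(jωC) = -j/(ω·C) = 0 - j11.44 Ω
Step 3 — Series combination: Z_total = R + L + C = 67.7 + j120.1 Ω = 137.9∠60.6° Ω.
Step 4 — Power factor: PF = cos(φ) = Re(Z)/|Z| = 67.7/137.86 = 0.4911.
Step 5 — Type: Im(Z) = 120.1 ⇒ lagging (phase φ = 60.6°).

PF = 0.4911 (lagging, φ = 60.6°)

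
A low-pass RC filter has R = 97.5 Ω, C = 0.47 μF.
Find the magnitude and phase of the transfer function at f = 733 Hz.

Step 1 — Angular frequency: ω = 2π·733 = 4606 rad/s.
Step 2 — Transfer function: H(jω) = 1/(1 + jωRC).
Step 3 — Denominator: 1 + jωRC = 1 + j·4606·97.5·4.7e-07 = 1 + j0.2111.
Step 4 — H = 0.9574 - j0.2021.
Step 5 — Magnitude: |H| = 0.9784 (-0.2 dB); phase: φ = -11.9°.

|H| = 0.9784 (-0.2 dB), φ = -11.9°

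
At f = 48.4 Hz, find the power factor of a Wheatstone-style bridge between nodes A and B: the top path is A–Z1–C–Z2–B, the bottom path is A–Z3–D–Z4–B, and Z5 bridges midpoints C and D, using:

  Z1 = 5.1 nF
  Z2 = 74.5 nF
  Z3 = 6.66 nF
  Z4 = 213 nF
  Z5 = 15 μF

Step 1 — Angular frequency: ω = 2π·f = 2π·48.4 = 304.1 rad/s.
Step 2 — Component impedances:
  Z1: Z = 1/(jωC) = -j/(ω·C) = 0 - j6.448e+05 Ω
  Z2: Z = 1/(jωC) = -j/(ω·C) = 0 - j4.414e+04 Ω
  Z3: Z = 1/(jωC) = -j/(ω·C) = 0 - j4.937e+05 Ω
  Z4: Z = 1/(jωC) = -j/(ω·C) = 0 - j1.544e+04 Ω
  Z5: Z = 1/(jωC) = -j/(ω·C) = 0 - j219.2 Ω
Step 3 — Bridge requires nodal analysis (the Z5 bridge couples midpoints C and D, so the two paths cannot be reduced to a simple series/parallel combination). Setting node B to ground and injecting 1 A at node A, the 3-node admittance system at A, C, D solves to V_A = Z_AB = 0 - j2.911e+05 Ω = 2.911e+05∠-90.0° Ω.
Step 4 — Power factor: PF = cos(φ) = Re(Z)/|Z| = 0/2.911e+05 = 0.
Step 5 — Type: Im(Z) = -2.911e+05 ⇒ leading (phase φ = -90.0°).

PF = 0 (leading, φ = -90.0°)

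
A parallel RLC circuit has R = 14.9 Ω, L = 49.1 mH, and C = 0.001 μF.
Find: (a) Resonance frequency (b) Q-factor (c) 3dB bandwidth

Step 1 — Resonance: ω₀ = 1/√(LC) = 1/√(0.0491·1e-09) = 1.427e+05 rad/s.
Step 2 — f₀ = ω₀/(2π) = 2.271e+04 Hz.
Step 3 — Parallel Q: Q = R/(ω₀L) = 14.9/(1.427e+05·0.0491) = 0.002126.
Step 4 — Bandwidth: Δω = ω₀/Q = 6.711e+07 rad/s; BW = Δω/(2π) = 1.068e+07 Hz.

(a) f₀ = 2.271e+04 Hz  (b) Q = 0.002126  (c) BW = 1.068e+07 Hz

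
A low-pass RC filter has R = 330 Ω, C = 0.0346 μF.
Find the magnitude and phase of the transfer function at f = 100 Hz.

Step 1 — Angular frequency: ω = 2π·100 = 628.3 rad/s.
Step 2 — Transfer function: H(jω) = 1/(1 + jωRC).
Step 3 — Denominator: 1 + jωRC = 1 + j·628.3·330·3.46e-08 = 1 + j0.007174.
Step 4 — H = 0.9999 - j0.007174.
Step 5 — Magnitude: |H| = 1 (-0.0 dB); phase: φ = -0.4°.

|H| = 1 (-0.0 dB), φ = -0.4°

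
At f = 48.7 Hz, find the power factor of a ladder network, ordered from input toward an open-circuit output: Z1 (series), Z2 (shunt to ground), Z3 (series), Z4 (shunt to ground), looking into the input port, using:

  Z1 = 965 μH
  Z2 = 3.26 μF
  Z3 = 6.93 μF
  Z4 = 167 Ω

Step 1 — Angular frequency: ω = 2π·f = 2π·48.7 = 306 rad/s.
Step 2 — Component impedances:
  Z1: Z = jωL = j·306·0.000965 = 0 + j0.2953 Ω
  Z2: Z = 1/(jωC) = -j/(ω·C) = 0 - j1002 Ω
  Z3: Z = 1/(jωC) = -j/(ω·C) = 0 - j471.6 Ω
  Z4: Z = R = 167 Ω
Step 3 — Ladder network (open output): work backward from the far end, alternating series and parallel combinations. Z_in = 76.26 - j329.1 Ω = 337.8∠-77.0° Ω.
Step 4 — Power factor: PF = cos(φ) = Re(Z)/|Z| = 76.26/337.8 = 0.2258.
Step 5 — Type: Im(Z) = -329.1 ⇒ leading (phase φ = -77.0°).

PF = 0.2258 (leading, φ = -77.0°)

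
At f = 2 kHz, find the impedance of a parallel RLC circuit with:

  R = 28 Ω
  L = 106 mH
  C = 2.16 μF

Step 1 — Angular frequency: ω = 2π·f = 2π·2000 = 1.257e+04 rad/s.
Step 2 — Component impedances:
  R: Z = R = 28 Ω
  L: Z = jωL = j·1.257e+04·0.106 = 0 + j1332 Ω
  C: Z = 1/(jωC) = -j/(ω·C) = 0 - j36.84 Ω
Step 3 — Parallel combination: 1/Z_total = 1/R + 1/L + 1/C; Z_total = 18.11 - j13.38 Ω = 22.52∠-36.5° Ω.

Z = 18.11 - j13.38 Ω = 22.52∠-36.5° Ω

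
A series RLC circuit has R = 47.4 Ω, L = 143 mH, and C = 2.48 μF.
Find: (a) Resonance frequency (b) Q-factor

Step 1 — Resonance condition Im(Z)=0 gives ω₀ = 1/√(LC).
Step 2 — ω₀ = 1/√(0.143·2.48e-06) = 1679 rad/s.
Step 3 — f₀ = ω₀/(2π) = 267.3 Hz.
Step 4 — Series Q: Q = ω₀L/R = 1679·0.143/47.4 = 5.066.

(a) f₀ = 267.3 Hz  (b) Q = 5.066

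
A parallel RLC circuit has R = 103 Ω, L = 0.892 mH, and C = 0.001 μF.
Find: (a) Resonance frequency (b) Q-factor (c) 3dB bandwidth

Step 1 — Resonance: ω₀ = 1/√(LC) = 1/√(0.000892·1e-09) = 1.059e+06 rad/s.
Step 2 — f₀ = ω₀/(2π) = 1.685e+05 Hz.
Step 3 — Parallel Q: Q = R/(ω₀L) = 103/(1.059e+06·0.000892) = 0.1091.
Step 4 — Bandwidth: Δω = ω₀/Q = 9.709e+06 rad/s; BW = Δω/(2π) = 1.545e+06 Hz.

(a) f₀ = 1.685e+05 Hz  (b) Q = 0.1091  (c) BW = 1.545e+06 Hz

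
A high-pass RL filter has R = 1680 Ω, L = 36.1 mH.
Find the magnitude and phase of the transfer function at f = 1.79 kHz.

Step 1 — Angular frequency: ω = 2π·1790 = 1.125e+04 rad/s.
Step 2 — Transfer function: H(jω) = jωL/(R + jωL).
Step 3 — Numerator jωL = j·406; denominator R + jωL = 1680 + j406.
Step 4 — H = 0.05518 + j0.2283.
Step 5 — Magnitude: |H| = 0.2349 (-12.6 dB); phase: φ = 76.4°.

|H| = 0.2349 (-12.6 dB), φ = 76.4°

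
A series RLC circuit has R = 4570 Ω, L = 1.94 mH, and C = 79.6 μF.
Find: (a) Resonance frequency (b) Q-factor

Step 1 — Resonance condition Im(Z)=0 gives ω₀ = 1/√(LC).
Step 2 — ω₀ = 1/√(0.00194·7.96e-05) = 2545 rad/s.
Step 3 — f₀ = ω₀/(2π) = 405 Hz.
Step 4 — Series Q: Q = ω₀L/R = 2545·0.00194/4570 = 0.00108.

(a) f₀ = 405 Hz  (b) Q = 0.00108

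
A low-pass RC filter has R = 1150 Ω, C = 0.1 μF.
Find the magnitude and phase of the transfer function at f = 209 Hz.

Step 1 — Angular frequency: ω = 2π·209 = 1313 rad/s.
Step 2 — Transfer function: H(jω) = 1/(1 + jωRC).
Step 3 — Denominator: 1 + jωRC = 1 + j·1313·1150·1e-07 = 1 + j0.151.
Step 4 — H = 0.9777 - j0.1476.
Step 5 — Magnitude: |H| = 0.9888 (-0.1 dB); phase: φ = -8.6°.

|H| = 0.9888 (-0.1 dB), φ = -8.6°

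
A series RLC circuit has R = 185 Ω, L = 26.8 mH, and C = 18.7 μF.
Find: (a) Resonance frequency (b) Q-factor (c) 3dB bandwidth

Step 1 — Resonance: ω₀ = 1/√(LC) = 1/√(0.0268·1.87e-05) = 1413 rad/s.
Step 2 — f₀ = ω₀/(2π) = 224.8 Hz.
Step 3 — Series Q: Q = ω₀L/R = 1413·0.0268/185 = 0.2046.
Step 4 — Bandwidth: Δω = ω₀/Q = 6903 rad/s; BW = Δω/(2π) = 1099 Hz.

(a) f₀ = 224.8 Hz  (b) Q = 0.2046  (c) BW = 1099 Hz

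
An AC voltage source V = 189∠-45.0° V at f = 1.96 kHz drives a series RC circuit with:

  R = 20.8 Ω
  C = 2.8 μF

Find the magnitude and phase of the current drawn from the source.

Step 1 — Angular frequency: ω = 2π·f = 2π·1960 = 1.232e+04 rad/s.
Step 2 — Component impedances:
  R: Z = R = 20.8 Ω
  C: Z = 1/(jωC) = -j/(ω·C) = 0 - j29 Ω
Step 3 — Series combination: Z_total = R + C = 20.8 - j29 Ω = 35.69∠-54.4° Ω.
Step 4 — Source phasor: V = 189∠-45.0° V = 133.6 - j133.6 V.
Step 5 — Ohm's law: I = V / Z_total = (133.6 - j133.6) / (20.8 - j29) = 5.225 + j0.8605 A.
Step 6 — Convert to polar: |I| = 5.296 A, ∠I = 9.4°.

I = 5.296∠9.4° A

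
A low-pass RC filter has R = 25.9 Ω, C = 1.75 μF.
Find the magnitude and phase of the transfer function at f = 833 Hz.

Step 1 — Angular frequency: ω = 2π·833 = 5234 rad/s.
Step 2 — Transfer function: H(jω) = 1/(1 + jωRC).
Step 3 — Denominator: 1 + jωRC = 1 + j·5234·25.9·1.75e-06 = 1 + j0.2372.
Step 4 — H = 0.9467 - j0.2246.
Step 5 — Magnitude: |H| = 0.973 (-0.2 dB); phase: φ = -13.3°.

|H| = 0.973 (-0.2 dB), φ = -13.3°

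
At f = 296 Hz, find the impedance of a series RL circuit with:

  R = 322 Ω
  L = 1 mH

Step 1 — Angular frequency: ω = 2π·f = 2π·296 = 1860 rad/s.
Step 2 — Component impedances:
  R: Z = R = 322 Ω
  L: Z = jωL = j·1860·0.001 = 0 + j1.86 Ω
Step 3 — Series combination: Z_total = R + L = 322 + j1.86 Ω = 322∠0.3° Ω.

Z = 322 + j1.86 Ω = 322∠0.3° Ω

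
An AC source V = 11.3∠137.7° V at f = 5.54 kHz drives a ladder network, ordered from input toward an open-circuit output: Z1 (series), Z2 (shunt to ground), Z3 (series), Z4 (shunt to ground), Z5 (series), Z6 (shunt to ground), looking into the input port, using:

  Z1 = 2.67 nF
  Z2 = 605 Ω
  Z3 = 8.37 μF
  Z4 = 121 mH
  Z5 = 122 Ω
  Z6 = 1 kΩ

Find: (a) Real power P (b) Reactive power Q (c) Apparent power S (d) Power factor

Step 1 — Angular frequency: ω = 2π·f = 2π·5540 = 3.481e+04 rad/s.
Step 2 — Component impedances:
  Z1: Z = 1/(jωC) = -j/(ω·C) = 0 - j1.076e+04 Ω
  Z2: Z = R = 605 Ω
  Z3: Z = 1/(jωC) = -j/(ω·C) = 0 - j3.432 Ω
  Z4: Z = jωL = j·3.481e+04·0.121 = 0 + j4212 Ω
  Z5: Z = R = 122 Ω
  Z6: Z = R = 1000 Ω
Step 3 — Ladder network (open output): work backward from the far end, alternating series and parallel combinations. Z_in = 389.5 - j1.072e+04 Ω = 1.073e+04∠-87.9° Ω.
Step 4 — Source phasor: V = 11.3∠137.7° V = -8.358 + j7.605 V.
Step 5 — Current: I = V / Z = -0.0007365 - j0.0007526 A = 0.001053∠-134.4° A.
Step 6 — Complex power: S = V·I* = 0.0004319 - j0.01189 VA.
Step 7 — Real power: P = Re(S) = 0.0004319 W.
Step 8 — Reactive power: Q = Im(S) = -0.01189 VAR.
Step 9 — Apparent power: |S| = 0.0119 VA.
Step 10 — Power factor: PF = P/|S| = 0.0363 (leading).

(a) P = 0.0004319 W  (b) Q = -0.01189 VAR  (c) S = 0.0119 VA  (d) PF = 0.0363 (leading)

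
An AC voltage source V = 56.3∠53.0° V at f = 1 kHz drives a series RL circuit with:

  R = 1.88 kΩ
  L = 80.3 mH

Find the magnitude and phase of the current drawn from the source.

Step 1 — Angular frequency: ω = 2π·f = 2π·1000 = 6283 rad/s.
Step 2 — Component impedances:
  R: Z = R = 1880 Ω
  L: Z = jωL = j·6283·0.0803 = 0 + j504.5 Ω
Step 3 — Series combination: Z_total = R + L = 1880 + j504.5 Ω = 1947∠15.0° Ω.
Step 4 — Source phasor: V = 56.3∠53.0° V = 33.88 + j44.96 V.
Step 5 — Ohm's law: I = V / Z_total = (33.88 + j44.96) / (1880 + j504.5) = 0.0228 + j0.0178 A.
Step 6 — Convert to polar: |I| = 0.02892 A, ∠I = 38.0°.

I = 0.02892∠38.0° A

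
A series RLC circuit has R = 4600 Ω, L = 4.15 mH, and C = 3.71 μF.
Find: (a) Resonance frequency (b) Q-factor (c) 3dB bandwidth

Step 1 — Resonance: ω₀ = 1/√(LC) = 1/√(0.00415·3.71e-06) = 8059 rad/s.
Step 2 — f₀ = ω₀/(2π) = 1283 Hz.
Step 3 — Series Q: Q = ω₀L/R = 8059·0.00415/4600 = 0.007271.
Step 4 — Bandwidth: Δω = ω₀/Q = 1.108e+06 rad/s; BW = Δω/(2π) = 1.764e+05 Hz.

(a) f₀ = 1283 Hz  (b) Q = 0.007271  (c) BW = 1.764e+05 Hz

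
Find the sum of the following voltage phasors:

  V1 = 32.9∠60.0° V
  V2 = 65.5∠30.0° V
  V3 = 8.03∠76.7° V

Step 1 — Convert each phasor to rectangular form:
  V1 = 32.9·(cos(60.0°) + j·sin(60.0°)) = 16.45 + j28.49 V
  V2 = 65.5·(cos(30.0°) + j·sin(30.0°)) = 56.72 + j32.75 V
  V3 = 8.03·(cos(76.7°) + j·sin(76.7°)) = 1.847 + j7.815 V
Step 2 — Sum components: V_total = 75.02 + j69.06 V.
Step 3 — Convert to polar: |V_total| = 102 V, ∠V_total = 42.6°.

V_total = 102∠42.6° V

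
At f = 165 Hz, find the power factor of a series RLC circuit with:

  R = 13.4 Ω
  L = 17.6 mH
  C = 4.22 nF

Step 1 — Angular frequency: ω = 2π·f = 2π·165 = 1037 rad/s.
Step 2 — Component impedances:
  R: Z = R = 13.4 Ω
  L: Z = jωL = j·1037·0.0176 = 0 + j18.25 Ω
  C: Z = 1/(jωC) = -j/(ω·C) = 0 - j2.286e+05 Ω
Step 3 — Series combination: Z_total = R + L + C = 13.4 - j2.286e+05 Ω = 2.286e+05∠-90.0° Ω.
Step 4 — Power factor: PF = cos(φ) = Re(Z)/|Z| = 13.4/2.2855e+05 = 5.863e-05.
Step 5 — Type: Im(Z) = -2.286e+05 ⇒ leading (phase φ = -90.0°).

PF = 5.863e-05 (leading, φ = -90.0°)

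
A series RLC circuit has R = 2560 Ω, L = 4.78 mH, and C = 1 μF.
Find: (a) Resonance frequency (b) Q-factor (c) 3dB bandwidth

Step 1 — Resonance: ω₀ = 1/√(LC) = 1/√(0.00478·1e-06) = 1.446e+04 rad/s.
Step 2 — f₀ = ω₀/(2π) = 2302 Hz.
Step 3 — Series Q: Q = ω₀L/R = 1.446e+04·0.00478/2560 = 0.02701.
Step 4 — Bandwidth: Δω = ω₀/Q = 5.356e+05 rad/s; BW = Δω/(2π) = 8.524e+04 Hz.

(a) f₀ = 2302 Hz  (b) Q = 0.02701  (c) BW = 8.524e+04 Hz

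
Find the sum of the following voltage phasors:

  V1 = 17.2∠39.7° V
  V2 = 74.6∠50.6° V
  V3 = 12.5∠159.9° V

Step 1 — Convert each phasor to rectangular form:
  V1 = 17.2·(cos(39.7°) + j·sin(39.7°)) = 13.23 + j10.99 V
  V2 = 74.6·(cos(50.6°) + j·sin(50.6°)) = 47.35 + j57.65 V
  V3 = 12.5·(cos(159.9°) + j·sin(159.9°)) = -11.74 + j4.296 V
Step 2 — Sum components: V_total = 48.85 + j72.93 V.
Step 3 — Convert to polar: |V_total| = 87.78 V, ∠V_total = 56.2°.

V_total = 87.78∠56.2° V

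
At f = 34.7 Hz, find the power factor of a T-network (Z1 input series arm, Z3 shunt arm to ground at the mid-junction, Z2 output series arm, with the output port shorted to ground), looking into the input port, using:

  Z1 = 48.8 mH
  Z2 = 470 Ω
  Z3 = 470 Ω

Step 1 — Angular frequency: ω = 2π·f = 2π·34.7 = 218 rad/s.
Step 2 — Component impedances:
  Z1: Z = jωL = j·218·0.0488 = 0 + j10.64 Ω
  Z2: Z = R = 470 Ω
  Z3: Z = R = 470 Ω
Step 3 — With the output port shorted to ground, the output series arm Z2 runs from the junction to ground; the shunt arm Z3 also runs from the junction to ground. They appear in parallel: Z3 || Z2 = 235 Ω.
Step 4 — Series with input arm Z1: Z_in = Z1 + (Z3 || Z2) = 235 + j10.64 Ω = 235.2∠2.6° Ω.
Step 5 — Power factor: PF = cos(φ) = Re(Z)/|Z| = 235/235.24 = 0.999.
Step 6 — Type: Im(Z) = 10.64 ⇒ lagging (phase φ = 2.6°).

PF = 0.999 (lagging, φ = 2.6°)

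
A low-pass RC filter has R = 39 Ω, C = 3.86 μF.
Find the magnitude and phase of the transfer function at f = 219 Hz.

Step 1 — Angular frequency: ω = 2π·219 = 1376 rad/s.
Step 2 — Transfer function: H(jω) = 1/(1 + jωRC).
Step 3 — Denominator: 1 + jωRC = 1 + j·1376·39·3.86e-06 = 1 + j0.2071.
Step 4 — H = 0.9589 - j0.1986.
Step 5 — Magnitude: |H| = 0.9792 (-0.2 dB); phase: φ = -11.7°.

|H| = 0.9792 (-0.2 dB), φ = -11.7°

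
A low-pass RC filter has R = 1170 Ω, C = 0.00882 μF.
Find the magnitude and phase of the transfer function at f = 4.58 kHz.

Step 1 — Angular frequency: ω = 2π·4580 = 2.878e+04 rad/s.
Step 2 — Transfer function: H(jω) = 1/(1 + jωRC).
Step 3 — Denominator: 1 + jωRC = 1 + j·2.878e+04·1170·8.82e-09 = 1 + j0.297.
Step 4 — H = 0.919 - j0.2729.
Step 5 — Magnitude: |H| = 0.9586 (-0.4 dB); phase: φ = -16.5°.

|H| = 0.9586 (-0.4 dB), φ = -16.5°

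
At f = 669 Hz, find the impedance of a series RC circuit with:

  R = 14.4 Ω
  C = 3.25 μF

Step 1 — Angular frequency: ω = 2π·f = 2π·669 = 4203 rad/s.
Step 2 — Component impedances:
  R: Z = R = 14.4 Ω
  C: Z = 1/(jωC) = -j/(ω·C) = 0 - j73.2 Ω
Step 3 — Series combination: Z_total = R + C = 14.4 - j73.2 Ω = 74.6∠-78.9° Ω.

Z = 14.4 - j73.2 Ω = 74.6∠-78.9° Ω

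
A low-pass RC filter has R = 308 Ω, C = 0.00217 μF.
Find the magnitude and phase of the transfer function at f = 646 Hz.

Step 1 — Angular frequency: ω = 2π·646 = 4059 rad/s.
Step 2 — Transfer function: H(jω) = 1/(1 + jωRC).
Step 3 — Denominator: 1 + jωRC = 1 + j·4059·308·2.17e-09 = 1 + j0.002713.
Step 4 — H = 1 - j0.002713.
Step 5 — Magnitude: |H| = 1 (-0.0 dB); phase: φ = -0.2°.

|H| = 1 (-0.0 dB), φ = -0.2°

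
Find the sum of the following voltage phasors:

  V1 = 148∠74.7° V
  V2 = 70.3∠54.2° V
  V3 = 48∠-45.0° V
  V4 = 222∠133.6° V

Step 1 — Convert each phasor to rectangular form:
  V1 = 148·(cos(74.7°) + j·sin(74.7°)) = 39.05 + j142.8 V
  V2 = 70.3·(cos(54.2°) + j·sin(54.2°)) = 41.12 + j57.02 V
  V3 = 48·(cos(-45.0°) + j·sin(-45.0°)) = 33.94 - j33.94 V
  V4 = 222·(cos(133.6°) + j·sin(133.6°)) = -153.1 + j160.8 V
Step 2 — Sum components: V_total = -38.98 + j326.6 V.
Step 3 — Convert to polar: |V_total| = 328.9 V, ∠V_total = 96.8°.

V_total = 328.9∠96.8° V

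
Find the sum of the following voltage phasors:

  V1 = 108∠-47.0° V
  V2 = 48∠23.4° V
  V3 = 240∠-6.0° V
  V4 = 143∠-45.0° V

Step 1 — Convert each phasor to rectangular form:
  V1 = 108·(cos(-47.0°) + j·sin(-47.0°)) = 73.66 - j78.99 V
  V2 = 48·(cos(23.4°) + j·sin(23.4°)) = 44.05 + j19.06 V
  V3 = 240·(cos(-6.0°) + j·sin(-6.0°)) = 238.7 - j25.09 V
  V4 = 143·(cos(-45.0°) + j·sin(-45.0°)) = 101.1 - j101.1 V
Step 2 — Sum components: V_total = 457.5 - j186.1 V.
Step 3 — Convert to polar: |V_total| = 493.9 V, ∠V_total = -22.1°.

V_total = 493.9∠-22.1° V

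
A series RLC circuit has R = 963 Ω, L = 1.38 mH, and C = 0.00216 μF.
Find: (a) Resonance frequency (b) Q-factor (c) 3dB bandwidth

Step 1 — Resonance: ω₀ = 1/√(LC) = 1/√(0.00138·2.16e-09) = 5.792e+05 rad/s.
Step 2 — f₀ = ω₀/(2π) = 9.218e+04 Hz.
Step 3 — Series Q: Q = ω₀L/R = 5.792e+05·0.00138/963 = 0.83.
Step 4 — Bandwidth: Δω = ω₀/Q = 6.978e+05 rad/s; BW = Δω/(2π) = 1.111e+05 Hz.

(a) f₀ = 9.218e+04 Hz  (b) Q = 0.83  (c) BW = 1.111e+05 Hz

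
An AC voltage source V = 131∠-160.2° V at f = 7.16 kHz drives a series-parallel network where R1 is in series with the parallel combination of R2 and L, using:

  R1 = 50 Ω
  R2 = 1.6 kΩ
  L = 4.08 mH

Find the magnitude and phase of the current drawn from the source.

Step 1 — Angular frequency: ω = 2π·f = 2π·7160 = 4.499e+04 rad/s.
Step 2 — Component impedances:
  R1: Z = R = 50 Ω
  R2: Z = R = 1600 Ω
  L: Z = jωL = j·4.499e+04·0.00408 = 0 + j183.5 Ω
Step 3 — Parallel branch: R2 || L = 1/(1/R2 + 1/L) = 20.78 + j181.2 Ω.
Step 4 — Series with R1: Z_total = R1 + (R2 || L) = 70.78 + j181.2 Ω = 194.5∠68.7° Ω.
Step 5 — Source phasor: V = 131∠-160.2° V = -123.3 - j44.37 V.
Step 6 — Ohm's law: I = V / Z_total = (-123.3 - j44.37) / (70.78 + j181.2) = -0.4431 + j0.5072 A.
Step 7 — Convert to polar: |I| = 0.6735 A, ∠I = 131.1°.

I = 0.6735∠131.1° A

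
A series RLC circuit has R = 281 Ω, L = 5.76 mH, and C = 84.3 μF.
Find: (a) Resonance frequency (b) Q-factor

Step 1 — Resonance condition Im(Z)=0 gives ω₀ = 1/√(LC).
Step 2 — ω₀ = 1/√(0.00576·8.43e-05) = 1435 rad/s.
Step 3 — f₀ = ω₀/(2π) = 228.4 Hz.
Step 4 — Series Q: Q = ω₀L/R = 1435·0.00576/281 = 0.02942.

(a) f₀ = 228.4 Hz  (b) Q = 0.02942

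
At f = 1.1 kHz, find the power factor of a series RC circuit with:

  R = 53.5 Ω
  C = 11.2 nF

Step 1 — Angular frequency: ω = 2π·f = 2π·1100 = 6912 rad/s.
Step 2 — Component impedances:
  R: Z = R = 53.5 Ω
  C: Z = 1/(jωC) = -j/(ω·C) = 0 - j1.292e+04 Ω
Step 3 — Series combination: Z_total = R + C = 53.5 - j1.292e+04 Ω = 1.292e+04∠-89.8° Ω.
Step 4 — Power factor: PF = cos(φ) = Re(Z)/|Z| = 53.5/1.292e+04 = 0.004141.
Step 5 — Type: Im(Z) = -1.292e+04 ⇒ leading (phase φ = -89.8°).

PF = 0.004141 (leading, φ = -89.8°)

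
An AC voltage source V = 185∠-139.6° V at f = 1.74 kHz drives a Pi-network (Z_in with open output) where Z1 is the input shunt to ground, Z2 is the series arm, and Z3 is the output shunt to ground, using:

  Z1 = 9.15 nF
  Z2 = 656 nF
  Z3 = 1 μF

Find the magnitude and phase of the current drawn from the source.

Step 1 — Angular frequency: ω = 2π·f = 2π·1740 = 1.093e+04 rad/s.
Step 2 — Component impedances:
  Z1: Z = 1/(jωC) = -j/(ω·C) = 0 - j9997 Ω
  Z2: Z = 1/(jωC) = -j/(ω·C) = 0 - j139.4 Ω
  Z3: Z = 1/(jωC) = -j/(ω·C) = 0 - j91.47 Ω
Step 3 — With open output, the series arm Z2 and the output shunt Z3 appear in series to ground: Z2 + Z3 = 0 - j230.9 Ω.
Step 4 — Parallel with input shunt Z1: Z_in = Z1 || (Z2 + Z3) = 0 - j225.7 Ω = 225.7∠-90.0° Ω.
Step 5 — Source phasor: V = 185∠-139.6° V = -140.9 - j119.9 V.
Step 6 — Ohm's law: I = V / Z_total = (-140.9 - j119.9) / (0 - j225.7) = 0.5313 - j0.6242 A.
Step 7 — Convert to polar: |I| = 0.8197 A, ∠I = -49.6°.

I = 0.8197∠-49.6° A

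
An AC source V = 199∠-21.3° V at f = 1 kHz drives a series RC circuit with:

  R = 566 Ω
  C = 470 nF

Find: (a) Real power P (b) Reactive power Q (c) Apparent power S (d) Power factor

Step 1 — Angular frequency: ω = 2π·f = 2π·1000 = 6283 rad/s.
Step 2 — Component impedances:
  R: Z = R = 566 Ω
  C: Z = 1/(jωC) = -j/(ω·C) = 0 - j338.6 Ω
Step 3 — Series combination: Z_total = R + C = 566 - j338.6 Ω = 659.6∠-30.9° Ω.
Step 4 — Source phasor: V = 199∠-21.3° V = 185.4 - j72.29 V.
Step 5 — Current: I = V / Z = 0.2975 + j0.05027 A = 0.3017∠9.6° A.
Step 6 — Complex power: S = V·I* = 51.52 - j30.83 VA.
Step 7 — Real power: P = Re(S) = 51.52 W.
Step 8 — Reactive power: Q = Im(S) = -30.83 VAR.
Step 9 — Apparent power: |S| = 60.04 VA.
Step 10 — Power factor: PF = P/|S| = 0.8581 (leading).

(a) P = 51.52 W  (b) Q = -30.83 VAR  (c) S = 60.04 VA  (d) PF = 0.8581 (leading)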